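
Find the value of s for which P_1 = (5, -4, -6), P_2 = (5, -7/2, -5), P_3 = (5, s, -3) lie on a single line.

Collinearity requires P_1P_2 × P_1P_3 = 0; each component is linear in s.
The x-component gives (-1)s + (-5/2) = 0, so s = -5/2.
The remaining components then also vanish.

-5/2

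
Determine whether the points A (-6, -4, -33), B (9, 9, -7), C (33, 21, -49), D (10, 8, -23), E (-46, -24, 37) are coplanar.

The plane through A, B, C has normal n = AB × AC = (-858, 1254, -132) and equation n·P = 4488.
Checking the remaining points: n·D = 4488, n·E = 4488.
All equal 4488, so all 5 points lie in one plane.

Yes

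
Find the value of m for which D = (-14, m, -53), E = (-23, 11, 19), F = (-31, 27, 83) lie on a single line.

Collinearity requires DE × DF = 0; each component is linear in m.
The x-component gives (-64)m + (-448) = 0, so m = -7.
The remaining components then also vanish.

-7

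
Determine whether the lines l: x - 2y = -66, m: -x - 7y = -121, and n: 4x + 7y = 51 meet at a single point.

No

Intersecting l and m: solving the 2×2 system gives (x, y) = (-220/9, 187/9).
Substitute into n: (4)(-220/9) + (7)(187/9) = 143/3.
But n requires 51 ≠ 143/3, so the three lines have no common point.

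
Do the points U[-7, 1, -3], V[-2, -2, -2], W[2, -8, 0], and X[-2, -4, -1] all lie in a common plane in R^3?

With U as base: UV = (5, -3, 1), UW = (9, -9, 3), UX = (5, -5, 2).
UW × UX = (-3, -3, 0).
UV · (UW × UX) = -6.
Since -6 ≠ 0, the four points are not coplanar.

No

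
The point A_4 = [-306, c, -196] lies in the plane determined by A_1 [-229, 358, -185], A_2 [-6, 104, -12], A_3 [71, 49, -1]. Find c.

A normal to the plane is n = A_1A_2 × A_1A_3 = (6721, 10868, 7293).
A_4 lies in the plane iff n · A_1A_4 = 0.
This gives (10868)c + (-4488484) = 0, so c = 413.

413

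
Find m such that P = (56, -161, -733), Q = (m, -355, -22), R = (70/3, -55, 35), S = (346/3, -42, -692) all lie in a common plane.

Normal to plane PRS: n = (-87046, 140722/3, -30530/3); plane equation n·X = -4967160.
Requiring n·Q = -4967160: (-87046)m + (-49284650/3) = -4967160.
So m = -395/3.

-395/3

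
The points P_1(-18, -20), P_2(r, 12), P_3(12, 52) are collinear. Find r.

Collinearity: (P_2 − P_1) must be parallel to (P_3 − P_1) = (30, 72).
Cross-multiplying the components: (r − (-18))·(72) = (32)·(30).
Solving gives r = -14/3.

-14/3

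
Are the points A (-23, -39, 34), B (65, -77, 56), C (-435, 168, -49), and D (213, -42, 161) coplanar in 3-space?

A normal to the plane through A, B, C is n = AB × AC = (-1400, -1760, 2560).
The plane has equation n·P = 187880. For D: n·D = 187880.
Equal, so D lies in the plane and all four are coplanar.

Yes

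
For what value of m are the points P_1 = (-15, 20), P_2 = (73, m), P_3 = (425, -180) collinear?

-20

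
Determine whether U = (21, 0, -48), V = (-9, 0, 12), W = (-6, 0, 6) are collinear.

UV = (-30, 0, 60), UW = (-27, 0, 54).
UV × UW = (0, 0, 0).
The cross product vanishes, so the three points are collinear.

Yes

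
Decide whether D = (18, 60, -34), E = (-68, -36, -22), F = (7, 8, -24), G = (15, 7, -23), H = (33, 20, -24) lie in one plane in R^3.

Yes

The plane through D, E, F has normal n = DE × DF = (-336, 728, 3416) and equation n·P = -78512.
Checking the remaining points: n·G = -78512, n·H = -78512.
All equal -78512, so all 5 points lie in one plane.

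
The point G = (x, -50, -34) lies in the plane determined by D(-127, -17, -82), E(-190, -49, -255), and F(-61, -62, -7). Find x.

-82

The plane through D, E, F has equation −10185x − 6693y + 4947z = 1001622.
Substituting G: (-10185)x + (166452) = 1001622, so x = -82.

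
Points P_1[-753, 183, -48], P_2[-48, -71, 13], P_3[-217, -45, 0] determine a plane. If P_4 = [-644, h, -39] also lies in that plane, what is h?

Coplanarity requires P_1P_2 · (P_1P_3 × P_1P_4) = 0.
P_1P_2 = (705, -254, 61), P_1P_3 = (536, -228, 48); the triple product is linear in h with coefficient -1144 and constant term 175032.
Setting it to zero: h = 153.

153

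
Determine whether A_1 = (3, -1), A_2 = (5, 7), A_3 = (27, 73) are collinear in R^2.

A_1A_2 = (2, 8), A_1A_3 = (24, 74).
det[A_1A_2; A_1A_3] = (2)(74) − (8)(24) = -44.
The determinant is nonzero, so they are not collinear.

No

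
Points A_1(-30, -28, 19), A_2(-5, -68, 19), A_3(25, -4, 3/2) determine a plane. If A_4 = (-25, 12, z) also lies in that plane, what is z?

The plane through A_1, A_2, A_3 has equation 700x + (875/2)y + 2800z = 19950.
Substituting A_4: (2800)z + (-12250) = 19950, so z = 23/2.

23/2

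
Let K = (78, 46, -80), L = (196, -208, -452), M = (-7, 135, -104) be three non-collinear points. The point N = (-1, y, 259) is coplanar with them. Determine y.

245

Coplanarity requires KL · (KM × KN) = 0.
KL = (118, -254, -372), KM = (-85, 89, -24); the triple product is linear in y with coefficient 34452 and constant term -8440740.
Setting it to zero: y = 245.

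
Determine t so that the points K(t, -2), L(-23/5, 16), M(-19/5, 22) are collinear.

Collinearity: (K − L) must be parallel to (M − L) = (4/5, 6).
Cross-multiplying the components: (t − (-23/5))·(6) = (-18)·(4/5).
Solving gives t = -7.

-7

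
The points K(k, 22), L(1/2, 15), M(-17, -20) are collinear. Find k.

4

Collinearity: (K − L) must be parallel to (M − L) = (-35/2, -35).
Cross-multiplying the components: (k − 1/2)·(-35) = (7)·(-35/2).
Solving gives k = 4.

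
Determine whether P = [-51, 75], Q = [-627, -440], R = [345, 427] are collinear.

PQ = (-576, -515), PR = (396, 352).
det[PQ; PR] = (-576)(352) − (-515)(396) = 1188.
The determinant is nonzero, so they are not collinear.

No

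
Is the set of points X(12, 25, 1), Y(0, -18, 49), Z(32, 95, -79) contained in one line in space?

No

XY = (-12, -43, 48), XZ = (20, 70, -80).
Comparing components 2 and 3: (-43)(-80) − (48)(70) = 80 ≠ 0, so XY and XZ are not parallel and the points are not collinear.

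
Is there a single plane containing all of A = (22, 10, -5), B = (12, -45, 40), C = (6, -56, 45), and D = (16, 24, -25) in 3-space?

Yes

A normal to the plane through A, B, C is n = AB × AC = (220, -220, -220).
The plane has equation n·P = 3740. For D: n·D = 3740.
Equal, so D lies in the plane and all four are coplanar.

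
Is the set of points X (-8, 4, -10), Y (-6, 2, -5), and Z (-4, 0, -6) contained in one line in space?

No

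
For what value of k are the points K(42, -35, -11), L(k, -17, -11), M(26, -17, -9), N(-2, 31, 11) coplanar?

24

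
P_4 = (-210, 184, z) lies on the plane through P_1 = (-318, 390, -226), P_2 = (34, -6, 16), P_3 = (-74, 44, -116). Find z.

A normal to the plane is n = P_1P_2 × P_1P_3 = (40172, 20328, -25168).
P_4 lies in the plane iff n · P_1P_4 = 0.
This gives (-25168)z + (-5536960) = 0, so z = -220.

-220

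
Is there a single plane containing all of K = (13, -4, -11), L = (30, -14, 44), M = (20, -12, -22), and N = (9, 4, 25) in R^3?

With K as base: KL = (17, -10, 55), KM = (7, -8, -11), KN = (-4, 8, 36).
KM × KN = (-200, -208, 24).
KL · (KM × KN) = 0.
The scalar triple product vanishes, so the four points are coplanar.

Yes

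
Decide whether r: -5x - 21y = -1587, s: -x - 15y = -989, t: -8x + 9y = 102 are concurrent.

Intersecting r and s: solving the 2×2 system gives (x, y) = (506/9, 1679/27).
Substitute into t: (-8)(506/9) + (9)(1679/27) = 989/9.
But t requires 102 ≠ 989/9, so the three lines have no common point.

No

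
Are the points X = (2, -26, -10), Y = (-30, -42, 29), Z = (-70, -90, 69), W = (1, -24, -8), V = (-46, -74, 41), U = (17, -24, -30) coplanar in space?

Yes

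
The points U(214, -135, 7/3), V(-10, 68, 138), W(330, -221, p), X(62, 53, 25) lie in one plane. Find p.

-283/3

Normal to plane UVX: n = (-20904, -15544, -11256); plane equation n·P = -2401280.
Requiring n·W = -2401280: (-11256)p + (-3463096) = -2401280.
So p = -283/3.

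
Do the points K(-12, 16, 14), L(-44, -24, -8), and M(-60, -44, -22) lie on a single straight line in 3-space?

KL = (-32, -40, -22), KM = (-48, -60, -36).
Comparing components 2 and 3: (-40)(-36) − (-22)(-60) = 120 ≠ 0, so KL and KM are not parallel and the points are not collinear.

No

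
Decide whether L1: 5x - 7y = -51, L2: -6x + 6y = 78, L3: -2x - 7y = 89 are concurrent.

Yes

Lines aᵢx + bᵢy = cᵢ with pairwise distinct directions are concurrent exactly when det[aᵢ bᵢ cᵢ] = 0.
Here the determinant is 0.
It vanishes, so the lines are concurrent at (-20, -7).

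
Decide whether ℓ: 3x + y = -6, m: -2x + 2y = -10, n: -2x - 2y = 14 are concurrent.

No

Lines aᵢx + bᵢy = cᵢ with pairwise distinct directions are concurrent exactly when det[aᵢ bᵢ cᵢ] = 0.
Here the determinant is 24.
Nonzero, so no common point exists.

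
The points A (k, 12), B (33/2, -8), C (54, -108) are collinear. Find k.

Collinearity: (A − B) must be parallel to (C − B) = (75/2, -100).
Cross-multiplying the components: (k − 33/2)·(-100) = (20)·(75/2).
Solving gives k = 9.

9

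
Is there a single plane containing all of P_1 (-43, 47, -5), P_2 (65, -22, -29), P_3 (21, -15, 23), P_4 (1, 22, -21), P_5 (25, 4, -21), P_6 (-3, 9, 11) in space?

The plane through P_1, P_2, P_3 has normal n = P_1P_2 × P_1P_3 = (-3420, -4560, -2280) and equation n·P = -55860.
Checking the remaining points: n·P_4 = -55860, n·P_5 = -55860, n·P_6 = -55860.
All equal -55860, so all 6 points lie in one plane.

Yes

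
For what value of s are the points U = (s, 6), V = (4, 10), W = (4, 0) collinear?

4

Collinearity: (U − V) must be parallel to (W − V) = (0, -10).
Cross-multiplying the components: (s − 4)·(-10) = (-4)·(0).
Solving gives s = 4.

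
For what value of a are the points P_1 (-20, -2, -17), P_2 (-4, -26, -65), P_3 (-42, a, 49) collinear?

31

Direction P_1P_2 = (16, -24, -48). From the x-coordinate of P_3, the parameter along the line is τ = (-42 − (-20))/16 = -11/8.
Then a = (-2) + (-11/8)·(-24) = 31.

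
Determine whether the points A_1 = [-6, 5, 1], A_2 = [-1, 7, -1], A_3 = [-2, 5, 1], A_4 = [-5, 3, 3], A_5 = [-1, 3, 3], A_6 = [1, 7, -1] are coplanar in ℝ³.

The plane through A_1, A_2, A_3 has normal n = A_1A_2 × A_1A_3 = (0, -8, -8) and equation n·P = -48.
Checking the remaining points: n·A_4 = -48, n·A_5 = -48, n·A_6 = -48.
All equal -48, so all 6 points lie in one plane.

Yes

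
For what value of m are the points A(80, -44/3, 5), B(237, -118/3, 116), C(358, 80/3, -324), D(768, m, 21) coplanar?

-140/3

Normal to plane ABC: n = (10582/3, 82511, 40040/3); plane equation n·P = -2583724/3.
Requiring n·D = -2583724/3: (82511)m + (2989272) = -2583724/3.
So m = -140/3.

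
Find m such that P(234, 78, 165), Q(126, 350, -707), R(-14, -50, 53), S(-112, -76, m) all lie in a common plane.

Normal to plane PQR: n = (-142080, 204160, 81280); plane equation n·X = -3911040.
Requiring n·S = -3911040: (81280)m + (396800) = -3911040.
So m = -53.

-53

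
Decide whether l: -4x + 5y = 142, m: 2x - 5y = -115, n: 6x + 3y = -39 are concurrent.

No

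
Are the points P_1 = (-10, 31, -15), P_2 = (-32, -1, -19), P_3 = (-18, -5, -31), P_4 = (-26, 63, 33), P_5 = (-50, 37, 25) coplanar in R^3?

No

The plane through P_1, P_2, P_3 has normal n = P_1P_2 × P_1P_3 = (368, -320, 536) and equation n·P = -21640.
Checking the remaining points: n·P_4 = -12040, n·P_5 = -16840.
Since n·P_4 = -12040 ≠ -21640, P_4 is off the plane and the points are not all coplanar.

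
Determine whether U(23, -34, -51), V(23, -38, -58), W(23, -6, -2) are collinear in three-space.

UV = (0, -4, -7), UW = (0, 28, 49).
Each component of UW is -7 times the corresponding component of UV, so UW = -7·UV and the points are collinear.

Yes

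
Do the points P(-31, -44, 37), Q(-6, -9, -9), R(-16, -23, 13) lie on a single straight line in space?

No

PQ = (25, 35, -46), PR = (15, 21, -24).
Comparing components 2 and 3: (35)(-24) − (-46)(21) = 126 ≠ 0, so PQ and PR are not parallel and the points are not collinear.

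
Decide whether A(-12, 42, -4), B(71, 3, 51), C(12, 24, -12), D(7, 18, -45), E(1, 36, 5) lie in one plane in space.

Yes

The plane through A, B, C has normal n = AB × AC = (1302, 1984, -558) and equation n·P = 69936.
Checking the remaining points: n·D = 69936, n·E = 69936.
All equal 69936, so all 5 points lie in one plane.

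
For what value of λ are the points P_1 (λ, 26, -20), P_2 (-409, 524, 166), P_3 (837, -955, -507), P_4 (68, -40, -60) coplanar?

13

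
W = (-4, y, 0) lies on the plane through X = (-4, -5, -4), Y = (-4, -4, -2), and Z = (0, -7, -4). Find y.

-3

Coplanarity requires XY · (XZ × XW) = 0.
XY = (0, 1, 2), XZ = (4, -2, 0); the triple product is linear in y with coefficient 8 and constant term 24.
Setting it to zero: y = -3.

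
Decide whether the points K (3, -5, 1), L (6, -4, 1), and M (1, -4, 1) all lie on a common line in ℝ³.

No

KL = (3, 1, 0), KM = (-2, 1, 0).
Comparing components 1 and 2: (3)(1) − (1)(-2) = 5 ≠ 0, so KL and KM are not parallel and the points are not collinear.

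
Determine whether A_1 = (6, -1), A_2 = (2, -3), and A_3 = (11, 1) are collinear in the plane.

No

A_1A_2 = (-4, -2), A_1A_3 = (5, 2).
If collinear, A_1A_3 would be a scalar multiple of A_1A_2. But (-4)·(2) ≠ (-2)·(5) (difference 2), so they are not parallel; the points are not collinear.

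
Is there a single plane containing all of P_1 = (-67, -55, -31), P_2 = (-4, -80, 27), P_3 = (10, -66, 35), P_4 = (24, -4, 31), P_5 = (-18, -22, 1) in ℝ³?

Yes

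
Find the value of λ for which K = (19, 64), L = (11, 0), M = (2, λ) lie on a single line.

-72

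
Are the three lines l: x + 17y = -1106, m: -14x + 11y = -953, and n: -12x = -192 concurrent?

No

The three lines meet at one point iff the augmented coefficient matrix [aᵢ bᵢ cᵢ] has rank < 3, i.e. its determinant vanishes.
Here the determinant is 612.
Nonzero, so no common point exists.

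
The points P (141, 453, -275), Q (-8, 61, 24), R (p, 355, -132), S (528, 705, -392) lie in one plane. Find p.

Normal to plane PQS: n = (-29484, 98280, 114156); plane equation n·X = 8970696.
Requiring n·R = 8970696: (-29484)p + (19820808) = 8970696.
So p = 368.

368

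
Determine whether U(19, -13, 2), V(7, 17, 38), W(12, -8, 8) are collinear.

UV = (-12, 30, 36), UW = (-7, 5, 6).
Comparing components 3 and 1: (36)(-7) − (-12)(6) = -180 ≠ 0, so UV and UW are not parallel and the points are not collinear.

No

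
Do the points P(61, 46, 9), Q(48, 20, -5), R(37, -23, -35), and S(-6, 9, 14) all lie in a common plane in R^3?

No

A normal to the plane through P, Q, R is n = PQ × PR = (178, -236, 273).
The plane has equation n·X = 2459. For S: n·S = 630.
630 ≠ 2459, so S is off the plane.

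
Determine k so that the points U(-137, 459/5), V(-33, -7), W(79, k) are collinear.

Collinearity: (W − U) must be parallel to (V − U) = (104, -494/5).
Cross-multiplying the components: (k − 459/5)·(104) = (216)·(-494/5).
Solving gives k = -567/5.

-567/5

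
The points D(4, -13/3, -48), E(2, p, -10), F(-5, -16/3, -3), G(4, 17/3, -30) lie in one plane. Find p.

11

Coplanarity ⇔ det[DE; DF; DG] = 0.
Expanding, this is linear in p: (162)p + (-1782) = 0.
So p = 11.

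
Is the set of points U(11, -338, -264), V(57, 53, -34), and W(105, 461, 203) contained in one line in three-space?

No

UV = (46, 391, 230), UW = (94, 799, 467).
UV × UW = (-1173, 138, 0).
The cross product is nonzero, so the points do not lie on one line.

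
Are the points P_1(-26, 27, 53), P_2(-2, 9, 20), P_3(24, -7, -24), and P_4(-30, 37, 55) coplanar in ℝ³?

No

The four points are coplanar iff the 3×3 determinant with rows P_1P_2, P_1P_3, P_1P_4 is zero.
Rows: (24, -18, -33), (50, -34, -77), (-4, 10, 2).
Expanding along the first row: (24)(702) − (-18)(-208) + (-33)(364) = 1092.
Nonzero ⇒ not coplanar.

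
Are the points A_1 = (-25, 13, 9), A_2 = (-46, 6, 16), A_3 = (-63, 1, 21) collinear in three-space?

No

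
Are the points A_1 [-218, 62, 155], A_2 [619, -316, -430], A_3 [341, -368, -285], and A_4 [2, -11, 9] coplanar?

No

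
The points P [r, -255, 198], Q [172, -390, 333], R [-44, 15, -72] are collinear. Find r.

100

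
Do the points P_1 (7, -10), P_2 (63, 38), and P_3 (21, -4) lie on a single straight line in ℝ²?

No

P_1P_2 = (56, 48), P_1P_3 = (14, 6).
Twice the signed area of △P_1P_2P_3 is (56)(6) − (48)(14) = -336.
The area is nonzero, so the three points are not collinear.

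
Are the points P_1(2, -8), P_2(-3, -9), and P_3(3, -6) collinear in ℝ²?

No

P_1P_2 = (-5, -1), P_1P_3 = (1, 2).
Twice the signed area of △P_1P_2P_3 is (-5)(2) − (-1)(1) = -9.
The area is nonzero, so the three points are not collinear.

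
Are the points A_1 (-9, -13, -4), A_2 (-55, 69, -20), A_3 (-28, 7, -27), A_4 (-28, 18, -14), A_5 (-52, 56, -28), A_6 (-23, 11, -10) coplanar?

The plane through A_1, A_2, A_3 has normal n = A_1A_2 × A_1A_3 = (-1566, -754, 638) and equation n·P = 21344.
Checking the remaining points: n·A_4 = 21344, n·A_5 = 21344, n·A_6 = 21344.
All equal 21344, so all 6 points lie in one plane.

Yes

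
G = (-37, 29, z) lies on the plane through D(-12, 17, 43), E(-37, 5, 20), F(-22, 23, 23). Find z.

The plane through D, E, F has equation 378x − 270y − 270z = -20736.
Substituting G: (-270)z + (-21816) = -20736, so z = -4.

-4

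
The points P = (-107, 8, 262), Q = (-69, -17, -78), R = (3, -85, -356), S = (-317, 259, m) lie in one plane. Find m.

Coplanarity ⇔ det[PQ; PR; PS] = 0.
Expanding, this is linear in m: (-784)m + (108192) = 0.
So m = 138.

138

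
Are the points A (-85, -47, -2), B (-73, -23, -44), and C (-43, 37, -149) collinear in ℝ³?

Yes

AB = (12, 24, -42), AC = (42, 84, -147).
AB × AC = (0, 0, 0).
The cross product vanishes, so the three points are collinear.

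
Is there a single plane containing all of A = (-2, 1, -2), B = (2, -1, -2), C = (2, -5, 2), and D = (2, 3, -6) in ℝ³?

Yes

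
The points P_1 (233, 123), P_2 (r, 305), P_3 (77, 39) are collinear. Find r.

The three points are collinear iff det[P_1P_2; P_1P_3] = 0.
This determinant is linear in r: (-84)r + (47964) = 0, so r = 571.

571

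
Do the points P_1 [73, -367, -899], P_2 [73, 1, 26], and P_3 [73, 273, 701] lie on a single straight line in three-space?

P_1P_2 = (0, 368, 925), P_1P_3 = (0, 640, 1600).
Comparing components 2 and 3: (368)(1600) − (925)(640) = -3200 ≠ 0, so P_1P_2 and P_1P_3 are not parallel and the points are not collinear.

No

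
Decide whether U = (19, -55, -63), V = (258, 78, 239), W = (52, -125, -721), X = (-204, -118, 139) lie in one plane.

Yes

A normal to the plane through U, V, W is n = UV × UW = (-66374, 167228, -21119).
The plane has equation n·P = -9128149. For X: n·X = -9128149.
Equal, so X lies in the plane and all four are coplanar.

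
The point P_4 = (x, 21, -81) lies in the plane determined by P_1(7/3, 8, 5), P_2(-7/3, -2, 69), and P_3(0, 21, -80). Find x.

Coplanarity requires P_1P_2 · (P_1P_3 × P_1P_4) = 0.
P_1P_2 = (-14/3, -10, 64), P_1P_3 = (-7/3, 13, -85); the triple product is linear in x with coefficient 18 and constant term 84.
Setting it to zero: x = -14/3.

-14/3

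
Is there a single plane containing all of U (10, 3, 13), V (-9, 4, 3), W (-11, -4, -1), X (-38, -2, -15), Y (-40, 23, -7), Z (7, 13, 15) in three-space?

The plane through U, V, W has normal n = UV × UW = (-84, -56, 154) and equation n·P = 994.
Checking the remaining points: n·X = 994, n·Y = 994, n·Z = 994.
All equal 994, so all 6 points lie in one plane.

Yes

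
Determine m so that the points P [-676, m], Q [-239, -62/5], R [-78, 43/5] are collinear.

-347/5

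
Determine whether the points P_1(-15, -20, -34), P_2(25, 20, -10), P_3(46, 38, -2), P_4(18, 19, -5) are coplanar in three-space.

Yes

A normal to the plane through P_1, P_2, P_3 is n = P_1P_2 × P_1P_3 = (-112, 184, -120).
The plane has equation n·P = 2080. For P_4: n·P_4 = 2080.
Equal, so P_4 lies in the plane and all four are coplanar.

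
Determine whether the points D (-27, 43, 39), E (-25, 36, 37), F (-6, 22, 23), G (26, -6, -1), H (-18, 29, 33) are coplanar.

No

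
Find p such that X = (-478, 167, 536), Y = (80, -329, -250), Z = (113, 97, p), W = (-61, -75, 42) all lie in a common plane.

Normal to plane XYW: n = (54812, -52110, 71796); plane equation n·P = 3580150.
Requiring n·Z = 3580150: (71796)p + (1139086) = 3580150.
So p = 34.

34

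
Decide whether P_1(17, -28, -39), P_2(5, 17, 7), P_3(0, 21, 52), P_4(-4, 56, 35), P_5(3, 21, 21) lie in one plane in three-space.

The plane through P_1, P_2, P_3 has normal n = P_1P_2 × P_1P_3 = (1841, 310, 177) and equation n·P = 15714.
Checking the remaining points: n·P_4 = 16191, n·P_5 = 15750.
Since n·P_4 = 16191 ≠ 15714, P_4 is off the plane and the points are not all coplanar.

No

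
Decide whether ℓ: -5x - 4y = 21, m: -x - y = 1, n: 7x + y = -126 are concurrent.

No

Intersecting ℓ and m: solving the 2×2 system gives (x, y) = (-17, 16).
Substitute into n: (7)(-17) + (1)(16) = -103.
But n requires -126 ≠ -103, so the three lines have no common point.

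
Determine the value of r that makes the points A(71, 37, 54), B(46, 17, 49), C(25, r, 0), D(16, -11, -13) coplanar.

Coplanarity ⇔ det[AB; AC; AD] = 0.
Expanding, this is linear in r: (1400)r + (4200) = 0.
So r = -3.

-3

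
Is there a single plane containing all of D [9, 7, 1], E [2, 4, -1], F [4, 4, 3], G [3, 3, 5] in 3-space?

The four points are coplanar iff the 3×3 determinant with rows DE, DF, DG is zero.
Rows: (-7, -3, -2), (-5, -3, 2), (-6, -4, 4).
Expanding along the first row: (-7)(-4) − (-3)(-8) + (-2)(2) = 0.
Zero determinant ⇒ coplanar.

Yes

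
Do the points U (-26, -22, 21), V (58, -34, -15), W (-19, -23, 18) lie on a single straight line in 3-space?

Yes

UV = (84, -12, -36), UW = (7, -1, -3).
UV × UW = (0, 0, 0).
The cross product vanishes, so the three points are collinear.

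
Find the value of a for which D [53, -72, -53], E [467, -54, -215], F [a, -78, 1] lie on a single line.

-85

Collinearity requires DE × DF = 0; each component is linear in a.
The y-component gives (-162)a + (-13770) = 0, so a = -85.
The remaining components then also vanish.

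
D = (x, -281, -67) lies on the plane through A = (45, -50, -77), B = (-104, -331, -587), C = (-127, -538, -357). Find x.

-16

The plane through A, B, C has equation −170200x + 46000y + 24380z = -11836260.
Substituting D: (-170200)x + (-14559460) = -11836260, so x = -16.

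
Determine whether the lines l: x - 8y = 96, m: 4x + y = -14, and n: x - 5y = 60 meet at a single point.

Lines aᵢx + bᵢy = cᵢ with pairwise distinct directions are concurrent exactly when det[aᵢ bᵢ cᵢ] = 0.
Here the determinant is 6.
Nonzero, so no common point exists.

No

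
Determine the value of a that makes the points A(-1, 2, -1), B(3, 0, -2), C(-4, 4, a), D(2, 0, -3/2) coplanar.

-1/2

The points are coplanar iff AB · (AC × AD) = 0.
Expanding, this is linear in a: (2)a + (1) = 0.
So a = -1/2.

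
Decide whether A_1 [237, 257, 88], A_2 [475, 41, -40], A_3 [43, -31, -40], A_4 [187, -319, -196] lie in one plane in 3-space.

No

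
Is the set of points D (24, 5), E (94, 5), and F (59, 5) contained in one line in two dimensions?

Yes

DE = (70, 0), DF = (35, 0).
det[DE; DF] = (70)(0) − (0)(35) = 0.
The determinant is zero, so the points are collinear.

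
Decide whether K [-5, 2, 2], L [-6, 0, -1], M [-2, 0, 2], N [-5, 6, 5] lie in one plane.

With K as base: KL = (-1, -2, -3), KM = (3, -2, 0), KN = (0, 4, 3).
KM × KN = (-6, -9, 12).
KL · (KM × KN) = -12.
Since -12 ≠ 0, the four points are not coplanar.

No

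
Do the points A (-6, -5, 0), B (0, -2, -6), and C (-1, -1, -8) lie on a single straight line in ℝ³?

No

AB = (6, 3, -6), AC = (5, 4, -8).
Comparing components 3 and 1: (-6)(5) − (6)(-8) = 18 ≠ 0, so AB and AC are not parallel and the points are not collinear.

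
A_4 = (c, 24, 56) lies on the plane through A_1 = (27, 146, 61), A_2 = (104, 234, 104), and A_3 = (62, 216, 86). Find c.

A normal to the plane is n = A_1A_2 × A_1A_3 = (-810, -420, 2310).
A_4 lies in the plane iff n · A_1A_4 = 0.
This gives (-810)c + (61560) = 0, so c = 76.

76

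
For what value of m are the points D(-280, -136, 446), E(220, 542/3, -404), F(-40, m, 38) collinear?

16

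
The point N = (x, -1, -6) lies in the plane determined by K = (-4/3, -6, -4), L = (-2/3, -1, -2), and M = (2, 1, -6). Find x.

The plane through K, L, M has equation −24x + 8y − 12z = 32.
Substituting N: (-24)x + (64) = 32, so x = 4/3.

4/3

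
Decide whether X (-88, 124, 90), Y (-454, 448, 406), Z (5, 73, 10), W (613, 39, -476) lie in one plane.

No

With X as base: XY = (-366, 324, 316), XZ = (93, -51, -80), XW = (701, -85, -566).
XZ × XW = (22066, -3442, 27846).
XY · (XZ × XW) = -392028.
Since -392028 ≠ 0, the four points are not coplanar.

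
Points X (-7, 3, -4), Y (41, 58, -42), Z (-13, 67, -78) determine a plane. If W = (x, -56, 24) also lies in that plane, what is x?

-85

Coplanarity requires XY · (XZ × XW) = 0.
XY = (48, 55, -38), XZ = (-6, 64, -74); the triple product is linear in x with coefficient -1638 and constant term -139230.
Setting it to zero: x = -85.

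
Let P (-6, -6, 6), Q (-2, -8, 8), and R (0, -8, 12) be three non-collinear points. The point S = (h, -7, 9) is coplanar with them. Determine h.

-3

Coplanarity requires PQ · (PR × PS) = 0.
PQ = (4, -2, 2), PR = (6, -2, 6); the triple product is linear in h with coefficient -8 and constant term -24.
Setting it to zero: h = -3.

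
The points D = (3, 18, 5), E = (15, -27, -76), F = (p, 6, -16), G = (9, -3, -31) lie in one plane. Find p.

The points are coplanar iff DE · (DF × DG) = 0.
Expanding, this is linear in p: (81)p + (-513) = 0.
So p = 19/3.

19/3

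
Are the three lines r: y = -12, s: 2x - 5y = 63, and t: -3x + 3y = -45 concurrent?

No

Intersecting r and s: solving the 2×2 system gives (x, y) = (3/2, -12).
Substitute into t: (-3)(3/2) + (3)(-12) = -81/2.
But t requires -45 ≠ -81/2, so the three lines have no common point.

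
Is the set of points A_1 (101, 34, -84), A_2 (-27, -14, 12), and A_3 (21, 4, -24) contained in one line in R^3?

Yes

A_1A_2 = (-128, -48, 96), A_1A_3 = (-80, -30, 60).
Each component of A_1A_3 is 5/8 times the corresponding component of A_1A_2, so A_1A_3 = 5/8·A_1A_2 and the points are collinear.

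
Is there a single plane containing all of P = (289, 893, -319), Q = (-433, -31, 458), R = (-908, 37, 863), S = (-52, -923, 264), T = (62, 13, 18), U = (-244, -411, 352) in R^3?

The plane through P, Q, R has normal n = PQ × PR = (-427056, -76665, -487996) and equation n·X = -36210305.
Checking the remaining points: n·S = -35862237, n·T = -36258045, n·U = -36063613.
Since n·S = -35862237 ≠ -36210305, S is off the plane and the points are not all coplanar.

No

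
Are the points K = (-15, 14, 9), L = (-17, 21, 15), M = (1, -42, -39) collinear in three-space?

KL = (-2, 7, 6), KM = (16, -56, -48).
KL × KM = (0, 0, 0).
The cross product vanishes, so the three points are collinear.

Yes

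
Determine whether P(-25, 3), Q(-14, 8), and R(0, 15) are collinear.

PQ = (11, 5), PR = (25, 12).
Twice the signed area of △PQR is (11)(12) − (5)(25) = 7.
The area is nonzero, so the three points are not collinear.

No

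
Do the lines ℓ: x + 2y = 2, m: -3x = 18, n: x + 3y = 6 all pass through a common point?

Yes

Lines aᵢx + bᵢy = cᵢ with pairwise distinct directions are concurrent exactly when det[aᵢ bᵢ cᵢ] = 0.
Here the determinant is 0.
It vanishes, so the lines are concurrent at (-6, 4).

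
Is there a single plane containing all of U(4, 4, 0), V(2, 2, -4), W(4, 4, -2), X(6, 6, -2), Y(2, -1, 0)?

The plane through U, V, W has normal n = UV × UW = (4, -4, 0) and equation n·P = 0.
Checking the remaining points: n·X = 0, n·Y = 12.
Since n·Y = 12 ≠ 0, Y is off the plane and the points are not all coplanar.

No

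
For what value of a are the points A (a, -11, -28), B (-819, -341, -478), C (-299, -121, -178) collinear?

Collinearity requires AB × AC = 0; each component is linear in a.
The y-component gives (300)a + (11700) = 0, so a = -39.
The remaining components then also vanish.

-39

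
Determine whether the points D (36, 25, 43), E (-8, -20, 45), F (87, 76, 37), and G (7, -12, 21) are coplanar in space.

The four points are coplanar iff the 3×3 determinant with rows DE, DF, DG is zero.
Rows: (-44, -45, 2), (51, 51, -6), (-29, -37, -22).
Expanding along the first row: (-44)(-1344) − (-45)(-1296) + (2)(-408) = 0.
Zero determinant ⇒ coplanar.

Yes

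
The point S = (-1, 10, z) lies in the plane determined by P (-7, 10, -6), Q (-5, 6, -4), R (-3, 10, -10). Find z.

The plane through P, Q, R has equation 16x + 16y + 16z = -48.
Substituting S: (16)z + (144) = -48, so z = -12.

-12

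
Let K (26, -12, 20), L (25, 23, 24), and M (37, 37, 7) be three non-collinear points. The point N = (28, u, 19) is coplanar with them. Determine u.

16

The plane through K, L, M has equation −651x + 31y − 434z = -25978.
Substituting N: (31)u + (-26474) = -25978, so u = 16.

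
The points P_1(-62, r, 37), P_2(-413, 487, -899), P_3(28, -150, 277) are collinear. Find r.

-20

Direction P_2P_3 = (441, -637, 1176). From the x-coordinate of P_1, the parameter along the line is τ = (-62 − (-413))/441 = 39/49.
Then r = 487 + 39/49·(-637) = -20.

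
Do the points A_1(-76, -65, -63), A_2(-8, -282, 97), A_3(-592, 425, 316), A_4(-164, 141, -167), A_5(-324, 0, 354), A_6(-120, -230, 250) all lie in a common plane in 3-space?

No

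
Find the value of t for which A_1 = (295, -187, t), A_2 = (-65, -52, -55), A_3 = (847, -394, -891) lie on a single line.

-385

Direction A_2A_3 = (912, -342, -836). From the x-coordinate of A_1, the parameter along the line is τ = (295 − (-65))/912 = 15/38.
Then t = (-55) + 15/38·(-836) = -385.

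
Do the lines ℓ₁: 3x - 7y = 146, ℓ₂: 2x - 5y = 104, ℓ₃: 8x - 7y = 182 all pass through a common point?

No

Intersecting ℓ₁ and ℓ₂: solving the 2×2 system gives (x, y) = (2, -20).
Substitute into ℓ₃: (8)(2) + (-7)(-20) = 156.
But ℓ₃ requires 182 ≠ 156, so the three lines have no common point.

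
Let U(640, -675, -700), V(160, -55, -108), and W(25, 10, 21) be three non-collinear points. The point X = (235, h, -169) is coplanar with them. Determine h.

The plane through U, V, W has equation 41500x − 18000y + 52500z = 1960000.
Substituting X: (-18000)h + (880000) = 1960000, so h = -60.

-60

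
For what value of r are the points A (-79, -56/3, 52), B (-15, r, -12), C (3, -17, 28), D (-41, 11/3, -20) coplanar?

-4/3

The points are coplanar iff AB · (AC × AD) = 0.
Expanding, this is linear in r: (4992)r + (6656) = 0.
So r = -4/3.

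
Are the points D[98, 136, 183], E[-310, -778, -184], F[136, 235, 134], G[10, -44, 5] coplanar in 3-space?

No

The four points are coplanar iff the 3×3 determinant with rows DE, DF, DG is zero.
Rows: (-408, -914, -367), (38, 99, -49), (-88, -180, -178).
Expanding along the first row: (-408)(-26442) − (-914)(-11076) + (-367)(1872) = -22152.
Nonzero ⇒ not coplanar.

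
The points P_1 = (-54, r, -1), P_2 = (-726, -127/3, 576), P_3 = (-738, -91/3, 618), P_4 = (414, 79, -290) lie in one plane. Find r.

Coplanarity ⇔ det[P_1P_2; P_1P_3; P_1P_4] = 0.
Expanding, this is linear in r: (-37488)r + (87472) = 0.
So r = 7/3.

7/3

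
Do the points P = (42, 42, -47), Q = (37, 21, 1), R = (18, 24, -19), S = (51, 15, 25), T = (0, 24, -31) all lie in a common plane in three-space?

Yes

The plane through P, Q, R has normal n = PQ × PR = (276, -1012, -414) and equation n·X = -11454.
Checking the remaining points: n·S = -11454, n·T = -11454.
All equal -11454, so all 5 points lie in one plane.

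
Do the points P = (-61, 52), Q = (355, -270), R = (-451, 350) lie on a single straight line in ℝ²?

PQ = (416, -322), PR = (-390, 298).
det[PQ; PR] = (416)(298) − (-322)(-390) = -1612.
The determinant is nonzero, so they are not collinear.

No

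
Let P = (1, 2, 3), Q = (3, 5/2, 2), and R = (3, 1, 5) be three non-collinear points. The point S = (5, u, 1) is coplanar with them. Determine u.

3

The plane through P, Q, R has equation −6y − 3z = -21.
Substituting S: (-6)u + (-3) = -21, so u = 3.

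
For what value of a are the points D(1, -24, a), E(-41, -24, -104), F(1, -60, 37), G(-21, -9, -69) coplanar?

1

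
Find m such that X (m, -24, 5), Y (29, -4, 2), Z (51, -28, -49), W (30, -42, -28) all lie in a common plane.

17

Coplanarity ⇔ det[XY; XZ; XW] = 0.
Expanding, this is linear in m: (1218)m + (-20706) = 0.
So m = 17.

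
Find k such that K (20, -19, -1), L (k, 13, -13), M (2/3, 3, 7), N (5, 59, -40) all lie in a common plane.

Normal to plane KMN: n = (-1482, -874, -1178); plane equation n·P = -11856.
Requiring n·L = -11856: (-1482)k + (3952) = -11856.
So k = 32/3.

32/3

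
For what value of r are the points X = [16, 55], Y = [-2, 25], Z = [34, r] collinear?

85

Collinearity: (Z − X) must be parallel to (Y − X) = (-18, -30).
Cross-multiplying the components: (r − 55)·(-18) = (18)·(-30).
Solving gives r = 85.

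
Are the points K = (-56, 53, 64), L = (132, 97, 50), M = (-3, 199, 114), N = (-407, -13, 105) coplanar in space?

With K as base: KL = (188, 44, -14), KM = (53, 146, 50), KN = (-351, -66, 41).
KM × KN = (9286, -19723, 47748).
KL · (KM × KN) = 209484.
Since 209484 ≠ 0, the four points are not coplanar.

No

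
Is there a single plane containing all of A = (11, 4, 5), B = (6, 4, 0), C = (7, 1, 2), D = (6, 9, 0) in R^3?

With A as base: AB = (-5, 0, -5), AC = (-4, -3, -3), AD = (-5, 5, -5).
AC × AD = (30, -5, -35).
AB · (AC × AD) = 25.
Since 25 ≠ 0, the four points are not coplanar.

No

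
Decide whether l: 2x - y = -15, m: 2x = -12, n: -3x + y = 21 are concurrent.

The three lines meet at one point iff the augmented coefficient matrix [aᵢ bᵢ cᵢ] has rank < 3, i.e. its determinant vanishes.
Here the determinant is 0.
It vanishes, so the lines are concurrent at (-6, 3).

Yes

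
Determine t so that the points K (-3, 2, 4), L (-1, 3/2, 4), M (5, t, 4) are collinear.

0

Direction KL = (2, -1/2, 0). From the x-coordinate of M, the parameter along the line is τ = (5 − (-3))/2 = 4.
Then t = 2 + 4·(-1/2) = 0.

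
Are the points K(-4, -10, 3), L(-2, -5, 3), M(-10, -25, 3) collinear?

Yes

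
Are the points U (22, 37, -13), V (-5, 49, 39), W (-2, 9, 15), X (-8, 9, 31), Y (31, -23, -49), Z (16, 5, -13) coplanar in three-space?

The plane through U, V, W has normal n = UV × UW = (1792, -492, 1044) and equation n·P = 7648.
Checking the remaining points: n·X = 13600, n·Y = 15712, n·Z = 12640.
Since n·X = 13600 ≠ 7648, X is off the plane and the points are not all coplanar.

No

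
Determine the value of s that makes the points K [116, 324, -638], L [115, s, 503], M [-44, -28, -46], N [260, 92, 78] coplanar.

Normal to plane KMN: n = (-114688, 199808, 87808); plane equation n·P = -4587520.
Requiring n·L = -4587520: (199808)s + (30978304) = -4587520.
So s = -178.

-178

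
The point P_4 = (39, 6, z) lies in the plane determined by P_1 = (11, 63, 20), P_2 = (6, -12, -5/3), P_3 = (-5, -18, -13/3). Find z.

Coplanarity requires P_1P_2 · (P_1P_3 × P_1P_4) = 0.
P_1P_2 = (-5, -75, -65/3), P_1P_3 = (-16, -81, -73/3); the triple product is linear in z with coefficient -795 and constant term 5035.
Setting it to zero: z = 19/3.

19/3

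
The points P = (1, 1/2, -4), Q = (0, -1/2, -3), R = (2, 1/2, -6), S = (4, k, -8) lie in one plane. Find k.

5/2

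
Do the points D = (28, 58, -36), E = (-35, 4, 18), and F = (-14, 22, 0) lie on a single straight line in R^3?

Yes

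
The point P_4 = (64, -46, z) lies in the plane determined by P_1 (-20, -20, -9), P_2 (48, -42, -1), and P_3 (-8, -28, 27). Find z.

-9

The plane through P_1, P_2, P_3 has equation −728x − 2352y − 280z = 64120.
Substituting P_4: (-280)z + (61600) = 64120, so z = -9.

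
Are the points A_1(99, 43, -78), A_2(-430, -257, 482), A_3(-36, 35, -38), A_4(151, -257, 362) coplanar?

The four points are coplanar iff the 3×3 determinant with rows A_1A_2, A_1A_3, A_1A_4 is zero.
Rows: (-529, -300, 560), (-135, -8, 40), (52, -300, 440).
Expanding along the first row: (-529)(8480) − (-300)(-61480) + (560)(40916) = -16960.
Nonzero ⇒ not coplanar.

No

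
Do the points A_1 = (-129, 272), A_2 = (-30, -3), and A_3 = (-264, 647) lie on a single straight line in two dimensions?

Yes

A_1A_2 = (99, -275), A_1A_3 = (-135, 375).
det[A_1A_2; A_1A_3] = (99)(375) − (-275)(-135) = 0.
The determinant is zero, so the points are collinear.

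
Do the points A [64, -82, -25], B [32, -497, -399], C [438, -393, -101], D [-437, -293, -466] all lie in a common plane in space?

The four points are coplanar iff the 3×3 determinant with rows AB, AC, AD is zero.
Rows: (-32, -415, -374), (374, -311, -76), (-501, -211, -441).
Expanding along the first row: (-32)(121115) − (-415)(-203010) + (-374)(-234725) = -337680.
Nonzero ⇒ not coplanar.

No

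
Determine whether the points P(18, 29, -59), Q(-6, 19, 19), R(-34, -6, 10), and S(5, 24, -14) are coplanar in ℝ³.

No

A normal to the plane through P, Q, R is n = PQ × PR = (2040, -2400, 320).
The plane has equation n·X = -51760. For S: n·S = -51880.
-51880 ≠ -51760, so S is off the plane.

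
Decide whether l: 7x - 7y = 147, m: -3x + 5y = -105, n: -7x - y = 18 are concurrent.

No

The three lines meet at one point iff the augmented coefficient matrix [aᵢ bᵢ cᵢ] has rank < 3, i.e. its determinant vanishes.
Here the determinant is -42.
Nonzero, so no common point exists.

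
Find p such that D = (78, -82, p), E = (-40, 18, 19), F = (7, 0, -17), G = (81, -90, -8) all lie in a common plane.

The points are coplanar iff DE · (DF × DG) = 0.
Expanding, this is linear in p: (2898)p + (37674) = 0.
So p = -13.

-13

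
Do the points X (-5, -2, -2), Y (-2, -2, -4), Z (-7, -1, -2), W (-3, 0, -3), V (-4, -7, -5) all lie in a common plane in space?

No

The plane through X, Y, Z has normal n = XY × XZ = (2, 4, 3) and equation n·P = -24.
Checking the remaining points: n·W = -15, n·V = -51.
Since n·W = -15 ≠ -24, W is off the plane and the points are not all coplanar.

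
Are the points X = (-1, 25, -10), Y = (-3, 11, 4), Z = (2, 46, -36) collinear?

XY = (-2, -14, 14), XZ = (3, 21, -26).
XY × XZ = (70, -10, 0).
The cross product is nonzero, so the points do not lie on one line.

No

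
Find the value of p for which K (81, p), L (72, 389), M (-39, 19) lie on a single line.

419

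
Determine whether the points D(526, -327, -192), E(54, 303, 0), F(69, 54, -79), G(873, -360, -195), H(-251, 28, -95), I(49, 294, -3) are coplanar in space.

The plane through D, E, F has normal n = DE × DF = (-1962, -34408, 108078) and equation n·P = -10531572.
Checking the remaining points: n·G = -10401156, n·H = -10738372, n·I = -10536324.
Since n·G = -10401156 ≠ -10531572, G is off the plane and the points are not all coplanar.

No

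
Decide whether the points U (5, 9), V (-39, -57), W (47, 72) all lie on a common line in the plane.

Yes

UV = (-44, -66), UW = (42, 63).
Checking proportionality: UW = -21/22·UV, so the vectors are parallel and the points are collinear.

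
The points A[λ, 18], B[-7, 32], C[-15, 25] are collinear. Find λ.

-23

Collinearity: (A − B) must be parallel to (C − B) = (-8, -7).
Cross-multiplying the components: (λ − (-7))·(-7) = (-14)·(-8).
Solving gives λ = -23.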